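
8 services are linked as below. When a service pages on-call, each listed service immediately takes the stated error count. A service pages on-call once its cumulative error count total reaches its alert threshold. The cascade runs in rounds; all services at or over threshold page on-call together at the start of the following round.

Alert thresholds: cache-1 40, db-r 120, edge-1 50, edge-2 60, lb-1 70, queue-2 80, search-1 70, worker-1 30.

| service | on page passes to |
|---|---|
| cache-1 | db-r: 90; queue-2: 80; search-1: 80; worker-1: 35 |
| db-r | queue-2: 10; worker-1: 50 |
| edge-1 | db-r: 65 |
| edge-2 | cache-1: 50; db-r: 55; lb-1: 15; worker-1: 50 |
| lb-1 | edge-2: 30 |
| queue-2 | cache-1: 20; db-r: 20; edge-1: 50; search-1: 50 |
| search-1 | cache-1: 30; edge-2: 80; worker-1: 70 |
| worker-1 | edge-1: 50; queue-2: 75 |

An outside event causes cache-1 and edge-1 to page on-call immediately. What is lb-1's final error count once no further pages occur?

Round 1 — cache-1, edge-1 page on-call (initial).
  db-r: +90+65 → 155 ≥ 120
  queue-2: +80 → 80 ≥ 80
  search-1: +80 → 80 ≥ 70
  worker-1: +35 → 35 ≥ 30
Round 2 — db-r, queue-2, search-1, worker-1 page on-call.
  edge-2: +80 → 80 ≥ 60
Round 3 — edge-2 pages on-call.
  lb-1: +15 → 15 < 70
No further pages.

15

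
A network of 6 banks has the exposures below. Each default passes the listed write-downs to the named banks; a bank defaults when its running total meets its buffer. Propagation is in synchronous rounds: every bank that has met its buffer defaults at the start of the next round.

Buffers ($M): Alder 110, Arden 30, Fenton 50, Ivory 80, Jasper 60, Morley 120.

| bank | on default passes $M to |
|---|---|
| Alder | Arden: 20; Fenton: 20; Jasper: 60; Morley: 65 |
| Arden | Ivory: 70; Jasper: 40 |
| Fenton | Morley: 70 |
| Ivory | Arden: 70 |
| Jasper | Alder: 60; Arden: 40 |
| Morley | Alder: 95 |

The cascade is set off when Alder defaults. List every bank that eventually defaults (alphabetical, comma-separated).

Round 1 — Alder defaults (initial).
  Arden: +20 → 20 < 30
  Fenton: +20 → 20 < 50
  Jasper: +60 → 60 ≥ 60
  Morley: +65 → 65 < 120
Round 2 — Jasper defaults.
  Arden: +40 → 60 ≥ 30
Round 3 — Arden defaults.
  Ivory: +70 → 70 < 80
No further defaults.

Alder, Arden, Jasper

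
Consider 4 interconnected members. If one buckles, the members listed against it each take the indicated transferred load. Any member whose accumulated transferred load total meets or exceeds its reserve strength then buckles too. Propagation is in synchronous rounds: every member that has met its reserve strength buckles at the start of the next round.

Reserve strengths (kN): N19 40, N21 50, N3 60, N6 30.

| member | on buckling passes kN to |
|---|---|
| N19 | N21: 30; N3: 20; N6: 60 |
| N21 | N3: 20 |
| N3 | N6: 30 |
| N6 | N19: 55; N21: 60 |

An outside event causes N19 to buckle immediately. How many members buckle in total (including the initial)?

3

Round 1 — N19 buckles (initial).
  N21: +30 → 30 < 50
  N3: +20 → 20 < 60
  N6: +60 → 60 ≥ 30
Round 2 — N6 buckles.
  N21: +60 → 90 ≥ 50
Round 3 — N21 buckles.
  N3: +20 → 40 < 60
No further bucklings.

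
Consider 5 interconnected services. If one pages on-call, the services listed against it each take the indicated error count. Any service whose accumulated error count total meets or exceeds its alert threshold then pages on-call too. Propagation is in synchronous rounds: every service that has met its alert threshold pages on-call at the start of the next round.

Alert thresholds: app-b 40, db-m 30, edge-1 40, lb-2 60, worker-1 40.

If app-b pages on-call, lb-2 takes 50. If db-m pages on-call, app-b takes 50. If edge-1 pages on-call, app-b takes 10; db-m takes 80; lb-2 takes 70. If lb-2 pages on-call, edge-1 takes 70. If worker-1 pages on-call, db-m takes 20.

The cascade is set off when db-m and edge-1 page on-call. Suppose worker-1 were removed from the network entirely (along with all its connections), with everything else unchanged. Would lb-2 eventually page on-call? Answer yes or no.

yes

With worker-1 removed:
Round 1 — db-m, edge-1 page on-call (initial).
  app-b: +50+10 → 60 ≥ 40
  lb-2: +70 → 70 ≥ 60
Round 2 — app-b, lb-2 page on-call.
No further pages.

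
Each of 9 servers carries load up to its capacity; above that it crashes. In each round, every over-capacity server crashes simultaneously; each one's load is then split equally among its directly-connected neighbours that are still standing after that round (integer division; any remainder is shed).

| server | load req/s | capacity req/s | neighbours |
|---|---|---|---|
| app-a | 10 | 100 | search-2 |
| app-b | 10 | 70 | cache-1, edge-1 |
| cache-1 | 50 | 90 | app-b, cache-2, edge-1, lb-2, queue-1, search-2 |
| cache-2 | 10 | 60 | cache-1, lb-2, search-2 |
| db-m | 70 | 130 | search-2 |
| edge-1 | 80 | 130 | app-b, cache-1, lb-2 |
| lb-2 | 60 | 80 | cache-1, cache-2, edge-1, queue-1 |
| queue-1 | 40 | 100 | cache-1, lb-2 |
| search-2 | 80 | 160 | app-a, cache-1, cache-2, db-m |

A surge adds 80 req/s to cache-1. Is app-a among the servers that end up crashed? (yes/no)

no

Round 1 — cache-1 at 130 > 90. cache-1 crashes.
  cache-1 sheds 130 req/s to app-b, cache-2, edge-1, lb-2, queue-1, search-2: 21 each (4 lost).
    app-b: 10+21 = 31 ≤ 70
    cache-2: 10+21 = 31 ≤ 60
    edge-1: 80+21 = 101 ≤ 130
    lb-2: 60+21 = 81 > 80
    queue-1: 40+21 = 61 ≤ 100
    search-2: 80+21 = 101 ≤ 160
Round 2 — lb-2 crashes.
  lb-2 sheds 81 req/s to cache-2, edge-1, queue-1: 27 each.
    cache-2: 31+27 = 58 ≤ 60
    edge-1: 101+27 = 128 ≤ 130
    queue-1: 61+27 = 88 ≤ 100
No further crashes.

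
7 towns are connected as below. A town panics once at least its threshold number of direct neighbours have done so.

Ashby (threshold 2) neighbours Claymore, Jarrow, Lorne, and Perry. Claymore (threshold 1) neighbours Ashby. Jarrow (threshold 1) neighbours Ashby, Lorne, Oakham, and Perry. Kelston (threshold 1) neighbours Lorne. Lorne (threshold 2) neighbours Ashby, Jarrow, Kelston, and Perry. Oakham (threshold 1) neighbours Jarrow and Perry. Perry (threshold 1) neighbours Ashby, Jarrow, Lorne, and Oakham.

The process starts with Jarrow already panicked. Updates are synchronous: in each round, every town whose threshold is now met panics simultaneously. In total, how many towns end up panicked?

7

Round 1 — Jarrow panics (initial).
Round 2 — checking thresholds:
  Ashby: 1 of 4 neighbours < 2, below threshold.
  Lorne: 1 of 4 neighbours < 2, below threshold.
  Oakham: 1 of 2 neighbours ≥ 1, panics.
  Perry: 1 of 4 neighbours ≥ 1, panics.
Round 3 — checking thresholds:
  Ashby: 2 of 4 neighbours ≥ 2, panics.
  Lorne: 2 of 4 neighbours ≥ 2, panics.
Round 4 — checking thresholds:
  Claymore: 1 of 1 neighbours ≥ 1, panics.
  Kelston: 1 of 1 neighbours ≥ 1, panics.
Round 5 — no new panics; cascade stops.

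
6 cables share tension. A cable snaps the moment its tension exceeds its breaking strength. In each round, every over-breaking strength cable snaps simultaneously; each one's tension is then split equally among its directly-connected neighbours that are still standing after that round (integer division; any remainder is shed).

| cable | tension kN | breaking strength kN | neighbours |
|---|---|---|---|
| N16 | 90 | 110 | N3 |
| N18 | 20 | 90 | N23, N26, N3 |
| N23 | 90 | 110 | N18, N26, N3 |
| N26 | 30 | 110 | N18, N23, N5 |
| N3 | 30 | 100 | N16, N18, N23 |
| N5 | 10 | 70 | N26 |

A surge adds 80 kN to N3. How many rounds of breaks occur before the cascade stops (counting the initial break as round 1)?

5

Round 1 — N3 at 110 > 100. N3 snaps.
  N3 sheds 110 kN to N16, N18, N23: 36 each (2 lost).
    N16: 90+36 = 126 > 110
    N18: 20+36 = 56 ≤ 90
    N23: 90+36 = 126 > 110
Round 2 — N16, N23 snap.
  N16 sheds 126 kN: no online neighbours, lost.
  N23 sheds 126 kN to N18, N26: 63 each.
    N18: 56+63 = 119 > 90
    N26: 30+63 = 93 ≤ 110
Round 3 — N18 snaps.
  N18 sheds 119 kN to N26: 119 each.
    N26: 93+119 = 212 > 110
Round 4 — N26 snaps.
  N26 sheds 212 kN to N5: 212 each.
    N5: 10+212 = 222 > 70
Round 5 — N5 snaps.
  N5 sheds 222 kN: no online neighbours, lost.
No further breaks.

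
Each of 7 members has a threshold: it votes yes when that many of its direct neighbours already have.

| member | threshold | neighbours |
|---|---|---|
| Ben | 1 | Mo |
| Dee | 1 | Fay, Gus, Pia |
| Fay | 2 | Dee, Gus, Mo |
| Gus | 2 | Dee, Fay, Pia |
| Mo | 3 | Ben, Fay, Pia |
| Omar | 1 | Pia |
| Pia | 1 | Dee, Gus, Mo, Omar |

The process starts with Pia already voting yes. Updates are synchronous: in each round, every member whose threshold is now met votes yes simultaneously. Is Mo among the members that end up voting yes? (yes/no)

Round 1 — Pia votes yes (initial).
Round 2 — checking thresholds:
  Dee: 1 of 3 neighbours ≥ 1, votes yes.
  Gus: 1 of 3 neighbours < 2, holds.
  Mo: 1 of 3 neighbours < 3, holds.
  Omar: 1 of 1 neighbours ≥ 1, votes yes.
Round 3 — checking thresholds:
  Fay: 1 of 3 neighbours < 2, holds.
  Gus: 2 of 3 neighbours ≥ 2, votes yes.
  Mo: 1 of 3 neighbours < 3, holds.
Round 4 — checking thresholds:
  Fay: 2 of 3 neighbours ≥ 2, votes yes.
  Mo: 1 of 3 neighbours < 3, holds.
Round 5 — no new yes votes; cascade stops.

no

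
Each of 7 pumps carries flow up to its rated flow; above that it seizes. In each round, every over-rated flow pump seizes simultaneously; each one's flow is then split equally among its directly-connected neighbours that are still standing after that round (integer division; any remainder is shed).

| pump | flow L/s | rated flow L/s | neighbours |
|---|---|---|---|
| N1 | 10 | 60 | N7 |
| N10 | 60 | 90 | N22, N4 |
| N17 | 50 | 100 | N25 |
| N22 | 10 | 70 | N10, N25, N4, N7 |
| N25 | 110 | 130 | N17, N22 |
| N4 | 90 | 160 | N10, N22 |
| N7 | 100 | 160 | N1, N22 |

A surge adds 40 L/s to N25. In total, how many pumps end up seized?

Round 1 — N25 at 150 > 130. N25 seizes.
  N25 sheds 150 L/s to N17, N22: 75 each.
    N17: 50+75 = 125 > 100
    N22: 10+75 = 85 > 70
Round 2 — N17, N22 seize.
  N17 sheds 125 L/s: no online neighbours, lost.
  N22 sheds 85 L/s to N10, N4, N7: 28 each (1 lost).
    N10: 60+28 = 88 ≤ 90
    N4: 90+28 = 118 ≤ 160
    N7: 100+28 = 128 ≤ 160
No further seizures.

3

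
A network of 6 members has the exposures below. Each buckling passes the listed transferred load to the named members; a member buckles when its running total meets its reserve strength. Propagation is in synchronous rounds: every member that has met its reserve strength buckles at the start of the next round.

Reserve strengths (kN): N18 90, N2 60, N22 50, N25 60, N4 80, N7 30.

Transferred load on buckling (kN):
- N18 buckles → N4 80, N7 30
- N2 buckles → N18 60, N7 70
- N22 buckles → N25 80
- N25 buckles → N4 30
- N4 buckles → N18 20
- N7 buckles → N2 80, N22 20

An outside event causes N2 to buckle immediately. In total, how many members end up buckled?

2

Round 1 — N2 buckles (initial).
  N18: +60 → 60 < 90
  N7: +70 → 70 ≥ 30
Round 2 — N7 buckles.
  N22: +20 → 20 < 50
No further bucklings.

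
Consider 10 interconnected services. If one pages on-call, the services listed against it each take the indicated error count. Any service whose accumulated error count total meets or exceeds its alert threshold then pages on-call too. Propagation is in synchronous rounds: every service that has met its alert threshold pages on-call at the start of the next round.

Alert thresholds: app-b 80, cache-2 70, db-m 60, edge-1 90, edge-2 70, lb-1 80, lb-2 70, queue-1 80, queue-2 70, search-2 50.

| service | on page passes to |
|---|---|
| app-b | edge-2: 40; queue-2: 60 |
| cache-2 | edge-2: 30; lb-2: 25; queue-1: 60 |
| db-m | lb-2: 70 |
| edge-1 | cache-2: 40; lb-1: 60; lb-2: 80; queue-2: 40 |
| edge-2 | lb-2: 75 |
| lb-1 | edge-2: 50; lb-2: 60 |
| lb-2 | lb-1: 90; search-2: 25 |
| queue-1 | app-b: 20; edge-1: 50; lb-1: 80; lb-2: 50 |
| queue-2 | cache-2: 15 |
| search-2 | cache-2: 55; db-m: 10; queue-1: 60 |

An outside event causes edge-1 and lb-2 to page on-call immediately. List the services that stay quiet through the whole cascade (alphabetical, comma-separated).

Round 1 — edge-1, lb-2 page on-call (initial).
  cache-2: +40 → 40 < 70
  lb-1: +60+90 → 150 ≥ 80
  queue-2: +40 → 40 < 70
  search-2: +25 → 25 < 50
Round 2 — lb-1 pages on-call.
  edge-2: +50 → 50 < 70
No further pages.

app-b, cache-2, db-m, edge-2, queue-1, queue-2, search-2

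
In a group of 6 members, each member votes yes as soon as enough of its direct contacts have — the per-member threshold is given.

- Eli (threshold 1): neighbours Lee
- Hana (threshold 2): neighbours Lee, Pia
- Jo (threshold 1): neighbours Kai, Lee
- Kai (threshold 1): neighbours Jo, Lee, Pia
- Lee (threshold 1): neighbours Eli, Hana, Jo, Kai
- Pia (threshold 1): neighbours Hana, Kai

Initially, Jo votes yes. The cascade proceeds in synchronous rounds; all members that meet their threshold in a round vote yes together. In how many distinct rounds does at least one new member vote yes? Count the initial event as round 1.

Round 1 — Jo votes yes (initial).
Round 2 — checking thresholds:
  Kai: 1 of 3 neighbours ≥ 1, votes yes.
  Lee: 1 of 4 neighbours ≥ 1, votes yes.
Round 3 — checking thresholds:
  Eli: 1 of 1 neighbours ≥ 1, votes yes.
  Hana: 1 of 2 neighbours < 2, below threshold.
  Pia: 1 of 2 neighbours ≥ 1, votes yes.
Round 4 — checking thresholds:
  Hana: 2 of 2 neighbours ≥ 2, votes yes.
Round 5 — no new yes votes; cascade stops.

4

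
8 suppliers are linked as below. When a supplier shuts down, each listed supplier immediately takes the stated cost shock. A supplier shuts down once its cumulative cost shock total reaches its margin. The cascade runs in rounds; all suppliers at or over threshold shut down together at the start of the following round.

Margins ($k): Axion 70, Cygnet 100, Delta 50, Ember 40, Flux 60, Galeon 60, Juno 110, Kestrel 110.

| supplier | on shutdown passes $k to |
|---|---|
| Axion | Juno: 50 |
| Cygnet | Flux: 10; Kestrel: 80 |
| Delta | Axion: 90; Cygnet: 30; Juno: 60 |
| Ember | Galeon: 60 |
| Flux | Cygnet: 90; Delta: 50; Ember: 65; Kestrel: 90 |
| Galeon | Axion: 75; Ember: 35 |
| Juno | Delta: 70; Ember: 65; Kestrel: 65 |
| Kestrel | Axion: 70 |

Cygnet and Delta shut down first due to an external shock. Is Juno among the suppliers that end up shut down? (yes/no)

Round 1 — Cygnet, Delta shut down (initial).
  Axion: +90 → 90 ≥ 70
  Flux: +10 → 10 < 60
  Juno: +60 → 60 < 110
  Kestrel: +80 → 80 < 110
Round 2 — Axion shuts down.
  Juno: +50 → 110 ≥ 110
Round 3 — Juno shuts down.
  Ember: +65 → 65 ≥ 40
  Kestrel: +65 → 145 ≥ 110
Round 4 — Ember, Kestrel shut down.
  Galeon: +60 → 60 ≥ 60
Round 5 — Galeon shuts down.
No further shutdowns.

yes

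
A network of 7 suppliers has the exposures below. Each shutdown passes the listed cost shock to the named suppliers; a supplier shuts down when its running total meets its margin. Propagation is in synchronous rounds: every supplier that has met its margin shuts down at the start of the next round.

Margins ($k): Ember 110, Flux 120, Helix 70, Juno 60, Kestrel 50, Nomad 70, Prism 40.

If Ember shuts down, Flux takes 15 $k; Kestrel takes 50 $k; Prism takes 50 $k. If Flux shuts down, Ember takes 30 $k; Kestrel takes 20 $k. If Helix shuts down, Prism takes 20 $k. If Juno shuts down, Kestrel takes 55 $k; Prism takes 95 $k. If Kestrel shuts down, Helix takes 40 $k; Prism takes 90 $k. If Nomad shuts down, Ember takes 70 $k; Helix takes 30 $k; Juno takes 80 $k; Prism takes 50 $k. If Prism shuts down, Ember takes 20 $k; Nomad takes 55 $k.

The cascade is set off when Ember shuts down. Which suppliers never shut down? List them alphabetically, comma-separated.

Round 1 — Ember shuts down (initial).
  Flux: +15 → 15 < 120
  Kestrel: +50 → 50 ≥ 50
  Prism: +50 → 50 ≥ 40
Round 2 — Kestrel, Prism shut down.
  Helix: +40 → 40 < 70
  Nomad: +55 → 55 < 70
No further shutdowns.

Flux, Helix, Juno, Nomad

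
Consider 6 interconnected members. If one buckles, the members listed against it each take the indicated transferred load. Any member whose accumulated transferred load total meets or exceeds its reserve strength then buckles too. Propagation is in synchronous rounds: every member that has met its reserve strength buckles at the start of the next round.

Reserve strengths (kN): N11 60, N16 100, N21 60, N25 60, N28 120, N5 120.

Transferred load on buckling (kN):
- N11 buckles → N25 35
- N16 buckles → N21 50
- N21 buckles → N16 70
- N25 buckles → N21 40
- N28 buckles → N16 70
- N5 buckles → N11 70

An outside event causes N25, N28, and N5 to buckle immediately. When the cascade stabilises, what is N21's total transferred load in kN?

40

Round 1 — N25, N28, N5 buckle (initial).
  N11: +70 → 70 ≥ 60
  N16: +70 → 70 < 100
  N21: +40 → 40 < 60
Round 2 — N11 buckles.
No further bucklings.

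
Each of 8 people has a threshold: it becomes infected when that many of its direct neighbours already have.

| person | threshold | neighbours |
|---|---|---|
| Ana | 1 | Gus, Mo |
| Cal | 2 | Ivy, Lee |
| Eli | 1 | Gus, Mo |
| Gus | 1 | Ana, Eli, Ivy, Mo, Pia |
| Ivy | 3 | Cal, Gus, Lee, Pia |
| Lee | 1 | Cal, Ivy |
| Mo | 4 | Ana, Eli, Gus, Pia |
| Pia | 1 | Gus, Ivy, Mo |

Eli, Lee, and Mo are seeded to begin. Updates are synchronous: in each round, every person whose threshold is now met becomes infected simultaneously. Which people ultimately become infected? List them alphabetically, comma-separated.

Ana, Cal, Eli, Gus, Ivy, Lee, Mo, Pia

Round 1 — Eli, Lee, Mo become infected (initial).
Round 2 — checking thresholds:
  Ana: 1 of 2 neighbours ≥ 1, becomes infected.
  Cal: 1 of 2 neighbours < 2, below threshold.
  Gus: 2 of 5 neighbours ≥ 1, becomes infected.
  Ivy: 1 of 4 neighbours < 3, below threshold.
  Pia: 1 of 3 neighbours ≥ 1, becomes infected.
Round 3 — checking thresholds:
  Cal: 1 of 2 neighbours < 2, below threshold.
  Ivy: 3 of 4 neighbours ≥ 3, becomes infected.
Round 4 — checking thresholds:
  Cal: 2 of 2 neighbours ≥ 2, becomes infected.
Round 5 — no new infections; cascade stops.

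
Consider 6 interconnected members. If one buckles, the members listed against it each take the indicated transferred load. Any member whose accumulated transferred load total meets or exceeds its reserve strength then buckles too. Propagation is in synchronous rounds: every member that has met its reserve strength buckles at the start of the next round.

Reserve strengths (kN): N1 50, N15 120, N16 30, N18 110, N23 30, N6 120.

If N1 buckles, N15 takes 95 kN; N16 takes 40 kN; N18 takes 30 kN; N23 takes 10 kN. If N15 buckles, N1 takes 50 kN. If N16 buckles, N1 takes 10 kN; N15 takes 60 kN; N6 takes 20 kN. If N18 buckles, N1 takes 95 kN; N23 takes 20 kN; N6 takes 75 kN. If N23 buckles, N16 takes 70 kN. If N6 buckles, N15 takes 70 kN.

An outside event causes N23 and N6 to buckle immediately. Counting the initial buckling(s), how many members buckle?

Round 1 — N23, N6 buckle (initial).
  N15: +70 → 70 < 120
  N16: +70 → 70 ≥ 30
Round 2 — N16 buckles.
  N1: +10 → 10 < 50
  N15: +60 → 130 ≥ 120
Round 3 — N15 buckles.
  N1: +50 → 60 ≥ 50
Round 4 — N1 buckles.
  N18: +30 → 30 < 110
No further bucklings.

5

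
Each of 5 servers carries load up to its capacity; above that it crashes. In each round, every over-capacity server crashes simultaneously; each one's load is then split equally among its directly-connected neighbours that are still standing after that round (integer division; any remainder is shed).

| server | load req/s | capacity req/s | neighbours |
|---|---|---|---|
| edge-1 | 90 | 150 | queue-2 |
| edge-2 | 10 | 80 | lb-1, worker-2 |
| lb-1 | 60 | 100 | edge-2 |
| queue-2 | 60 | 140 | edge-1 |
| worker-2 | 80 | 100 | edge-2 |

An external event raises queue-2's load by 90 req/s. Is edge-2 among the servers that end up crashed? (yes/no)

Round 1 — queue-2 at 150 > 140. queue-2 crashes.
  queue-2 sheds 150 req/s to edge-1: 150 each.
    edge-1: 90+150 = 240 > 150
Round 2 — edge-1 crashes.
  edge-1 sheds 240 req/s: no online neighbours, lost.
No further crashes.

no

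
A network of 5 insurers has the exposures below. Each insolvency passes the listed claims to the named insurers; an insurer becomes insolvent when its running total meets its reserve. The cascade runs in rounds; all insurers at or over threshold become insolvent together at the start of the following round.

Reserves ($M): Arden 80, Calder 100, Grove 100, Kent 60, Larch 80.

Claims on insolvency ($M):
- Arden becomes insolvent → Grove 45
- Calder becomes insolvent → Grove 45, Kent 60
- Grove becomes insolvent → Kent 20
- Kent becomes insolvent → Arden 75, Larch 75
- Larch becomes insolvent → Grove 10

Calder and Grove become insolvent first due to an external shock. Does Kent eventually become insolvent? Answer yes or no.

Round 1 — Calder, Grove become insolvent (initial).
  Kent: +60+20 → 80 ≥ 60
Round 2 — Kent becomes insolvent.
  Arden: +75 → 75 < 80
  Larch: +75 → 75 < 80
No further insolvencies.

yes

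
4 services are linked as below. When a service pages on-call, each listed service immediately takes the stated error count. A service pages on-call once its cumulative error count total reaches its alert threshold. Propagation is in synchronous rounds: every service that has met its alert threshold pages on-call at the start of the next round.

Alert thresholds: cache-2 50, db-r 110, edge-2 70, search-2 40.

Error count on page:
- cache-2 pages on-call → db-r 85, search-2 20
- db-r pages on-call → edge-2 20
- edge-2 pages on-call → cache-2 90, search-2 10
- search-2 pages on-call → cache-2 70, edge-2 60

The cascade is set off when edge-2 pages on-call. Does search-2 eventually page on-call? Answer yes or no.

no

Round 1 — edge-2 pages on-call (initial).
  cache-2: +90 → 90 ≥ 50
  search-2: +10 → 10 < 40
Round 2 — cache-2 pages on-call.
  db-r: +85 → 85 < 110
  search-2: +20 → 30 < 40
No further pages.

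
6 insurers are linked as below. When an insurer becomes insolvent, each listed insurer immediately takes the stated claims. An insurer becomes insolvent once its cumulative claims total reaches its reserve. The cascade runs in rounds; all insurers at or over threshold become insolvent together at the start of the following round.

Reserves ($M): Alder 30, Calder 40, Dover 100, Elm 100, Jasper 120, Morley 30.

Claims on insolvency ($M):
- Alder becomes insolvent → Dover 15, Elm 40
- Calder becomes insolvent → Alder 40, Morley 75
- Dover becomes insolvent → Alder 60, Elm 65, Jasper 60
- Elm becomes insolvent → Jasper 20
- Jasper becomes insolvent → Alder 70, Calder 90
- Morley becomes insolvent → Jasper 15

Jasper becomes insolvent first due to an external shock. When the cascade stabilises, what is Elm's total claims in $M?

Round 1 — Jasper becomes insolvent (initial).
  Alder: +70 → 70 ≥ 30
  Calder: +90 → 90 ≥ 40
Round 2 — Alder, Calder become insolvent.
  Dover: +15 → 15 < 100
  Elm: +40 → 40 < 100
  Morley: +75 → 75 ≥ 30
Round 3 — Morley becomes insolvent.
No further insolvencies.

40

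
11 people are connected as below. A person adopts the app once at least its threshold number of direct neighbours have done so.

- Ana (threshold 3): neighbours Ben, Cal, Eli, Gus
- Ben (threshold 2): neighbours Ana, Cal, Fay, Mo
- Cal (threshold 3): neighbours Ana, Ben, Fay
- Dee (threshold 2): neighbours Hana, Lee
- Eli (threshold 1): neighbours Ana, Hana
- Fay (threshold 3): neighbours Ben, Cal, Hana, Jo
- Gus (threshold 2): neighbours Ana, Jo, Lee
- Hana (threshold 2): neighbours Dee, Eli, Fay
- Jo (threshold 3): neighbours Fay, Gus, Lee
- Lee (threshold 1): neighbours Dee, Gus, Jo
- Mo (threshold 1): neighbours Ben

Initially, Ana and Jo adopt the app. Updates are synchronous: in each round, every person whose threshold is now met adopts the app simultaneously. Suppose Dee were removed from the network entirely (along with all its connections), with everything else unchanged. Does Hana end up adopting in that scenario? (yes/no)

With Dee removed:
Round 1 — Ana, Jo adopt the app (initial).
Round 2 — checking thresholds:
  Ben: 1 of 4 neighbours < 2, holds.
  Cal: 1 of 3 neighbours < 3, holds.
  Eli: 1 of 2 neighbours ≥ 1, adopts the app.
  Fay: 1 of 4 neighbours < 3, holds.
  Gus: 2 of 3 neighbours ≥ 2, adopts the app.
  Lee: 1 of 2 neighbours ≥ 1, adopts the app.
Round 3 — no new adoptions; cascade stops.

no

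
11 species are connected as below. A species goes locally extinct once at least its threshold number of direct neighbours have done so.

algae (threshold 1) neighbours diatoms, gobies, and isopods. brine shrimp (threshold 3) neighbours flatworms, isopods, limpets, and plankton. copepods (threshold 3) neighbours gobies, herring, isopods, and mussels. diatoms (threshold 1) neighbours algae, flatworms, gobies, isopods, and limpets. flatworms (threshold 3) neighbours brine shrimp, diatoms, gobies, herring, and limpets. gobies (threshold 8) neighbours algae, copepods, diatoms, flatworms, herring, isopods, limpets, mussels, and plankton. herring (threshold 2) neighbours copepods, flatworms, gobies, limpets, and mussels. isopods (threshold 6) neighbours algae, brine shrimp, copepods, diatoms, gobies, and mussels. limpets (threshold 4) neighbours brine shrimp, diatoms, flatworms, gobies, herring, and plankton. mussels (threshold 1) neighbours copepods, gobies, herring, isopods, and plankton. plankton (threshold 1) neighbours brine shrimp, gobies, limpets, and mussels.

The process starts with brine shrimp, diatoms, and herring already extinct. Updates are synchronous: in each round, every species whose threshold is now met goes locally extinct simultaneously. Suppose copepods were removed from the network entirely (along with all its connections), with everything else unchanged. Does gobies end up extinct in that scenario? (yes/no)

With copepods removed:
Round 1 — brine shrimp, diatoms, herring go locally extinct (initial).
Round 2 — checking thresholds:
  algae: 1 of 3 neighbours ≥ 1, goes locally extinct.
  flatworms: 3 of 5 neighbours ≥ 3, goes locally extinct.
  gobies: 2 of 8 neighbours < 8, below threshold.
  isopods: 2 of 5 neighbours < 6, below threshold.
  limpets: 3 of 6 neighbours < 4, below threshold.
  mussels: 1 of 4 neighbours ≥ 1, goes locally extinct.
  plankton: 1 of 4 neighbours ≥ 1, goes locally extinct.
Round 3 — checking thresholds:
  gobies: 6 of 8 neighbours < 8, below threshold.
  isopods: 4 of 5 neighbours < 6, below threshold.
  limpets: 5 of 6 neighbours ≥ 4, goes locally extinct.
Round 4 — no new extinctions; cascade stops.

no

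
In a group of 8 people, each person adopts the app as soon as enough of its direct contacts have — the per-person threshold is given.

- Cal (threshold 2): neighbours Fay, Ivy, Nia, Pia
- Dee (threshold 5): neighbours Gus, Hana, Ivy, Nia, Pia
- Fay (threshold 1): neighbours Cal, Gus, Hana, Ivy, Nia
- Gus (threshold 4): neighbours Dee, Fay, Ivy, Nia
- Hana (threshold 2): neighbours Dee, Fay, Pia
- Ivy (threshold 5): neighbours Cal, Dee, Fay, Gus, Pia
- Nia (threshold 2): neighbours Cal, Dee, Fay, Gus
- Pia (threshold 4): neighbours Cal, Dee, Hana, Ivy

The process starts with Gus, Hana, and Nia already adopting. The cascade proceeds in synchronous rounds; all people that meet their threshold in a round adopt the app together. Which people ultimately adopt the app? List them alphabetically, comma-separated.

Round 1 — Gus, Hana, Nia adopt the app (initial).
Round 2 — checking thresholds:
  Cal: 1 of 4 neighbours < 2, not yet.
  Dee: 3 of 5 neighbours < 5, not yet.
  Fay: 3 of 5 neighbours ≥ 1, adopts the app.
  Ivy: 1 of 5 neighbours < 5, not yet.
  Pia: 1 of 4 neighbours < 4, not yet.
Round 3 — checking thresholds:
  Cal: 2 of 4 neighbours ≥ 2, adopts the app.
  Dee: 3 of 5 neighbours < 5, not yet.
  Ivy: 2 of 5 neighbours < 5, not yet.
  Pia: 1 of 4 neighbours < 4, not yet.
Round 4 — no new adoptions; cascade stops.

Cal, Fay, Gus, Hana, Nia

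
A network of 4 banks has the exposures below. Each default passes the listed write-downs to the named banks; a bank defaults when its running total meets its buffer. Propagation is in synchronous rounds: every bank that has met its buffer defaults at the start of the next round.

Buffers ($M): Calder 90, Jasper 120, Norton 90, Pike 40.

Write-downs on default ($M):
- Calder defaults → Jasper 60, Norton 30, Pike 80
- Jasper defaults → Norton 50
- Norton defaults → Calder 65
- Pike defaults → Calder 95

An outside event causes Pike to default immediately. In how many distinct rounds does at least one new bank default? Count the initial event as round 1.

2

Round 1 — Pike defaults (initial).
  Calder: +95 → 95 ≥ 90
Round 2 — Calder defaults.
  Jasper: +60 → 60 < 120
  Norton: +30 → 30 < 90
No further defaults.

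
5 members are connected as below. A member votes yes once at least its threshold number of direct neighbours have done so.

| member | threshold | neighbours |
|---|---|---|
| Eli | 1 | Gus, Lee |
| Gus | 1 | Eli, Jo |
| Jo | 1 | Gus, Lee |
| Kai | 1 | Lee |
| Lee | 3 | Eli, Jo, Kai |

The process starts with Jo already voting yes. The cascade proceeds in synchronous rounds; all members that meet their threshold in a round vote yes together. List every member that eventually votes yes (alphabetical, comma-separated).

Eli, Gus, Jo

Round 1 — Jo votes yes (initial).
Round 2 — checking thresholds:
  Gus: 1 of 2 neighbours ≥ 1, votes yes.
  Lee: 1 of 3 neighbours < 3, below threshold.
Round 3 — checking thresholds:
  Eli: 1 of 2 neighbours ≥ 1, votes yes.
  Lee: 1 of 3 neighbours < 3, below threshold.
Round 4 — no new yes votes; cascade stops.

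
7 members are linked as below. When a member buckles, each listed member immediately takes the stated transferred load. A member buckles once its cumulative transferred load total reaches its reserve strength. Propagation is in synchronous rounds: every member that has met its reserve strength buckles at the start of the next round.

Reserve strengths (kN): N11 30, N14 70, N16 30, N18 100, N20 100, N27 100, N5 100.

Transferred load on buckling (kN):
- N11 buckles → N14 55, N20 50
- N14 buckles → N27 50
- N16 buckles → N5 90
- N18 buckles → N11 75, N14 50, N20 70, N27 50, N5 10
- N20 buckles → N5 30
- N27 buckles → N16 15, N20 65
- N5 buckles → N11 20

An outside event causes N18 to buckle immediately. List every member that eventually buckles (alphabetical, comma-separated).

N11, N14, N18, N20, N27

Round 1 — N18 buckles (initial).
  N11: +75 → 75 ≥ 30
  N14: +50 → 50 < 70
  N20: +70 → 70 < 100
  N27: +50 → 50 < 100
  N5: +10 → 10 < 100
Round 2 — N11 buckles.
  N14: +55 → 105 ≥ 70
  N20: +50 → 120 ≥ 100
Round 3 — N14, N20 buckle.
  N27: +50 → 100 ≥ 100
  N5: +30 → 40 < 100
Round 4 — N27 buckles.
  N16: +15 → 15 < 30
No further bucklings.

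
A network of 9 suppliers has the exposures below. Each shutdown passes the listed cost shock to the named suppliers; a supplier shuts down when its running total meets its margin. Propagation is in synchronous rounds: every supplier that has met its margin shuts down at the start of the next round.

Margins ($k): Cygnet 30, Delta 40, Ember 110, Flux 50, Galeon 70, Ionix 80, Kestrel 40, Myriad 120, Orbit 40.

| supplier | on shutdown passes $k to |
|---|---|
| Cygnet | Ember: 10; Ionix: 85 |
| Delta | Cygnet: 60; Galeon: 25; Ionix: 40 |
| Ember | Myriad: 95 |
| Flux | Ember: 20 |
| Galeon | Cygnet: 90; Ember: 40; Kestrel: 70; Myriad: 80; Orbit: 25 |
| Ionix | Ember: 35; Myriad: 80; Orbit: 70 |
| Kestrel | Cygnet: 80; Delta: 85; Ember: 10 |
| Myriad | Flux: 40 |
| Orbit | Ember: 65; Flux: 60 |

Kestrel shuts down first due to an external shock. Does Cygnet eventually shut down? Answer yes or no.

yes

Round 1 — Kestrel shuts down (initial).
  Cygnet: +80 → 80 ≥ 30
  Delta: +85 → 85 ≥ 40
  Ember: +10 → 10 < 110
Round 2 — Cygnet, Delta shut down.
  Ember: +10 → 20 < 110
  Galeon: +25 → 25 < 70
  Ionix: +85+40 → 125 ≥ 80
Round 3 — Ionix shuts down.
  Ember: +35 → 55 < 110
  Myriad: +80 → 80 < 120
  Orbit: +70 → 70 ≥ 40
Round 4 — Orbit shuts down.
  Ember: +65 → 120 ≥ 110
  Flux: +60 → 60 ≥ 50
Round 5 — Ember, Flux shut down.
  Myriad: +95 → 175 ≥ 120
Round 6 — Myriad shuts down.
No further shutdowns.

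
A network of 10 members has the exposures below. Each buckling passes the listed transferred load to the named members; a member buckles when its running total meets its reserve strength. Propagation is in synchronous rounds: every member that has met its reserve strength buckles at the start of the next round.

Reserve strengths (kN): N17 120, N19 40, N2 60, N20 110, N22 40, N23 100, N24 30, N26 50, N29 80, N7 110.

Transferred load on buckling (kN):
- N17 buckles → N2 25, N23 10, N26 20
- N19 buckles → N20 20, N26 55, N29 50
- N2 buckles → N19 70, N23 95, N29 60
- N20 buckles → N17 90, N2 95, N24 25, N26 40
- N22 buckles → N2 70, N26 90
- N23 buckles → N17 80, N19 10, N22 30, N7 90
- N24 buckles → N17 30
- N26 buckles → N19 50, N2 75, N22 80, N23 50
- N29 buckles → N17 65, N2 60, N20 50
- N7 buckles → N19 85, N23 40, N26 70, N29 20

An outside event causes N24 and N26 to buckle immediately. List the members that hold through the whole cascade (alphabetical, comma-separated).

Round 1 — N24, N26 buckle (initial).
  N17: +30 → 30 < 120
  N19: +50 → 50 ≥ 40
  N2: +75 → 75 ≥ 60
  N22: +80 → 80 ≥ 40
  N23: +50 → 50 < 100
Round 2 — N19, N2, N22 buckle.
  N20: +20 → 20 < 110
  N23: +95 → 145 ≥ 100
  N29: +50+60 → 110 ≥ 80
Round 3 — N23, N29 buckle.
  N17: +80+65 → 175 ≥ 120
  N20: +50 → 70 < 110
  N7: +90 → 90 < 110
Round 4 — N17 buckles.
No further bucklings.

N20, N7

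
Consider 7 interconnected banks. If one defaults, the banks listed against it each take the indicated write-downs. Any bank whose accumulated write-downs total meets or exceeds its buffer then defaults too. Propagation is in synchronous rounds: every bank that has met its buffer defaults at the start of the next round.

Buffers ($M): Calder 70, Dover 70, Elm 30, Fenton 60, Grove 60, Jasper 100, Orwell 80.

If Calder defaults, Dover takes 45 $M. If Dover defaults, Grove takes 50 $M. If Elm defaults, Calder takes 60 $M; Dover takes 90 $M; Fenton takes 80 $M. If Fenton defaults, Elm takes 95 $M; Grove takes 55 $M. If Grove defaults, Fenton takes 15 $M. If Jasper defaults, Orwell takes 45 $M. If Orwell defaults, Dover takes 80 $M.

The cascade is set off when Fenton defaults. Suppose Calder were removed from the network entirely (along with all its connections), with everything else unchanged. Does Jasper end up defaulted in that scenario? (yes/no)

With Calder removed:
Round 1 — Fenton defaults (initial).
  Elm: +95 → 95 ≥ 30
  Grove: +55 → 55 < 60
Round 2 — Elm defaults.
  Dover: +90 → 90 ≥ 70
Round 3 — Dover defaults.
  Grove: +50 → 105 ≥ 60
Round 4 — Grove defaults.
No further defaults.

no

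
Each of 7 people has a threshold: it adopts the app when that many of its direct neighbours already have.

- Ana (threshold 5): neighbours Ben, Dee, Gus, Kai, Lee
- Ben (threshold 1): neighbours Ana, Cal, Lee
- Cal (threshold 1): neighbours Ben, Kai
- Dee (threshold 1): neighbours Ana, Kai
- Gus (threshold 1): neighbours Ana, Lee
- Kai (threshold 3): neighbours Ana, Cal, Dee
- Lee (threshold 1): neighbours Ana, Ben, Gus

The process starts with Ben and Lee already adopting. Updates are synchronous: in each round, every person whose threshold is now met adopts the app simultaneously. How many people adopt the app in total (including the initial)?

Round 1 — Ben, Lee adopt the app (initial).
Round 2 — checking thresholds:
  Ana: 2 of 5 neighbours < 5, holds.
  Cal: 1 of 2 neighbours ≥ 1, adopts the app.
  Gus: 1 of 2 neighbours ≥ 1, adopts the app.
Round 3 — no new adoptions; cascade stops.

4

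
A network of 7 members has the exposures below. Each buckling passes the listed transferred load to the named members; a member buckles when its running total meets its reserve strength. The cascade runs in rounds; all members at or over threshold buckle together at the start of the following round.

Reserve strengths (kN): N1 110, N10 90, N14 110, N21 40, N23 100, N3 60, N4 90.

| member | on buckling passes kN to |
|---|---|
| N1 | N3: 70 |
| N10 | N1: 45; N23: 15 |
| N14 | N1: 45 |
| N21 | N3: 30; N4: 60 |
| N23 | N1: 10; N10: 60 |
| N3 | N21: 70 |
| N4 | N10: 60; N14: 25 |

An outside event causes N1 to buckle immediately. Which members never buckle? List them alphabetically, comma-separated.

N10, N14, N23, N4

Round 1 — N1 buckles (initial).
  N3: +70 → 70 ≥ 60
Round 2 — N3 buckles.
  N21: +70 → 70 ≥ 40
Round 3 — N21 buckles.
  N4: +60 → 60 < 90
No further bucklings.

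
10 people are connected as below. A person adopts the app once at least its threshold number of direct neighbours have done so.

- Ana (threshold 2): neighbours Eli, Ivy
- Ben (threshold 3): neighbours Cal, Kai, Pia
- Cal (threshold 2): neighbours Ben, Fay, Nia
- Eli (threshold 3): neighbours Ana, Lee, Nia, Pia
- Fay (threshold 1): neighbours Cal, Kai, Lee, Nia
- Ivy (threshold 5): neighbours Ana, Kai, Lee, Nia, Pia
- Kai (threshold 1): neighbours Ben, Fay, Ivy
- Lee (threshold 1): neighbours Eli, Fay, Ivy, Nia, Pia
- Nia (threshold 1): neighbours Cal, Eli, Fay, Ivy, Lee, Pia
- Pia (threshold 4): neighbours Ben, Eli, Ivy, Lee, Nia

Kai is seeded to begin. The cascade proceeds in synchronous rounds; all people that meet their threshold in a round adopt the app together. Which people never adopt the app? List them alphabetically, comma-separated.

Ana, Ben, Eli, Ivy, Pia

Round 1 — Kai adopts the app (initial).
Round 2 — checking thresholds:
  Ben: 1 of 3 neighbours < 3, below threshold.
  Fay: 1 of 4 neighbours ≥ 1, adopts the app.
  Ivy: 1 of 5 neighbours < 5, below threshold.
Round 3 — checking thresholds:
  Ben: 1 of 3 neighbours < 3, below threshold.
  Cal: 1 of 3 neighbours < 2, below threshold.
  Ivy: 1 of 5 neighbours < 5, below threshold.
  Lee: 1 of 5 neighbours ≥ 1, adopts the app.
  Nia: 1 of 6 neighbours ≥ 1, adopts the app.
Round 4 — checking thresholds:
  Ben: 1 of 3 neighbours < 3, below threshold.
  Cal: 2 of 3 neighbours ≥ 2, adopts the app.
  Eli: 2 of 4 neighbours < 3, below threshold.
  Ivy: 3 of 5 neighbours < 5, below threshold.
  Pia: 2 of 5 neighbours < 4, below threshold.
Round 5 — no new adoptions; cascade stops.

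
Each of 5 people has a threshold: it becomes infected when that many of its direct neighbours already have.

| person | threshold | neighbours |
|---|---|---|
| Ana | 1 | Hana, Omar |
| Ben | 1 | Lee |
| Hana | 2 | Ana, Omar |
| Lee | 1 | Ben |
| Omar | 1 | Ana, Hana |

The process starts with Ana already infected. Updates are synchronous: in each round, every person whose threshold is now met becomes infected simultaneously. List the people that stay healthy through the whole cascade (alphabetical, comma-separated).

Round 1 — Ana becomes infected (initial).
Round 2 — checking thresholds:
  Hana: 1 of 2 neighbours < 2, below threshold.
  Omar: 1 of 2 neighbours ≥ 1, becomes infected.
Round 3 — checking thresholds:
  Hana: 2 of 2 neighbours ≥ 2, becomes infected.
Round 4 — no new infections; cascade stops.

Ben, Lee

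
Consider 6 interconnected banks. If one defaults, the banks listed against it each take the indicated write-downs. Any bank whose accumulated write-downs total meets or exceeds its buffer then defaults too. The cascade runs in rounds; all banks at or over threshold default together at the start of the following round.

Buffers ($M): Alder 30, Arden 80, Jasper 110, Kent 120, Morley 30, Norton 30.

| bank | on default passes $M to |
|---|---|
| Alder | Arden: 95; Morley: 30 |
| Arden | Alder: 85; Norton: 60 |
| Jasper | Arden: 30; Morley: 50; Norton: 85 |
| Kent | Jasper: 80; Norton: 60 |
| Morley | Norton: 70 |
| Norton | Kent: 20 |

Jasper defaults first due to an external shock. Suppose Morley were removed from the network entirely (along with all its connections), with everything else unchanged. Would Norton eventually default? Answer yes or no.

yes

With Morley removed:
Round 1 — Jasper defaults (initial).
  Arden: +30 → 30 < 80
  Norton: +85 → 85 ≥ 30
Round 2 — Norton defaults.
  Kent: +20 → 20 < 120
No further defaults.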